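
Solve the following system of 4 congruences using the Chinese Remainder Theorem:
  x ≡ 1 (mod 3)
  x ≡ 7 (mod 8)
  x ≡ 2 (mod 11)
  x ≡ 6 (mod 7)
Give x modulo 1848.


Product of moduli M = 3 · 8 · 11 · 7 = 1848.
Merge one congruence at a time:
  Start: x ≡ 1 (mod 3).
  Combine with x ≡ 7 (mod 8); new modulus lcm = 24.
    Write x = 1 + 3·t and substitute into x ≡ 7 (mod 8): 3·t ≡ 7 − 1 = 6 (mod 8).
    The inverse of 3 mod 8 is 3 (since 3·3 = 9 = 1·8 + 1), so t ≡ 3·6 = 18 ≡ 2 (mod 8).
    Then x = 1 + 3·2 = 7, valid modulo lcm(3, 8) = 24: x ≡ 7 (mod 24).
  Combine with x ≡ 2 (mod 11); new modulus lcm = 264.
    Write x = 7 + 24·t and substitute into x ≡ 2 (mod 11): 24·t ≡ 2 − 7 = -5 (mod 11).
    Reduce coefficients mod 11: 2·t ≡ 6 (mod 11).
    The inverse of 2 mod 11 is 6 (since 2·6 = 12 = 1·11 + 1), so t ≡ 6·6 = 36 ≡ 3 (mod 11).
    Then x = 7 + 24·3 = 79, valid modulo lcm(24, 11) = 264: x ≡ 79 (mod 264).
  Combine with x ≡ 6 (mod 7); new modulus lcm = 1848.
    Write x = 79 + 264·t and substitute into x ≡ 6 (mod 7): 264·t ≡ 6 − 79 = -73 (mod 7).
    Reduce coefficients mod 7: 5·t ≡ 4 (mod 7).
    The inverse of 5 mod 7 is 3 (since 5·3 = 15 = 2·7 + 1), so t ≡ 3·4 = 12 ≡ 5 (mod 7).
    Then x = 79 + 264·5 = 1399, valid modulo lcm(264, 7) = 1848: x ≡ 1399 (mod 1848).
Verify against each original: 1399 mod 3 = 1, 1399 mod 8 = 7, 1399 mod 11 = 2, 1399 mod 7 = 6.

x ≡ 1399 (mod 1848).


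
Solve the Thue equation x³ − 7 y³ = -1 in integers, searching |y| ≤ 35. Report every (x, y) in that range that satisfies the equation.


The equation is x³ - 7y³ = -1. For fixed y, x³ = 7·y³ − 1, so a solution requires the RHS to be a perfect cube.
Strategy: iterate y from -35 to 35, compute RHS = 7·y³ − 1, and check whether it is a (positive or negative) perfect cube.
Check small values of y:
  y = 0: RHS = -1 = (-1)³ ⇒ x = -1 works.
  y = 1: RHS = 6 is not a perfect cube.
  y = -1: RHS = -8 = (-2)³ ⇒ x = -2 works.
  y = 2: RHS = 55 is not a perfect cube.
  y = -2: RHS = -57 is not a perfect cube.
  y = 3: RHS = 188 is not a perfect cube.
  y = -3: RHS = -190 is not a perfect cube.
Continuing the search up to |y| = 35 finds no further solutions beyond those listed.
Collected solutions: (-1, 0), (-2, -1).

Solutions (with |y| ≤ 35): (-1, 0), (-2, -1).


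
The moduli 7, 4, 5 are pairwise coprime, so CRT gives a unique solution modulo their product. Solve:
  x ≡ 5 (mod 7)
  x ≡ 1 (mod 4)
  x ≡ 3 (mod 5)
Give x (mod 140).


Moduli 7, 4, 5 are pairwise coprime; by CRT there is a unique solution modulo M = 7 · 4 · 5 = 140.
Solve pairwise, accumulating the modulus:
  Start with x ≡ 5 (mod 7).
  Combine with x ≡ 1 (mod 4): since gcd(7, 4) = 1, we get a unique residue mod 28.
    Write x = 5 + 7·t and substitute into x ≡ 1 (mod 4): 7·t ≡ 1 − 5 = -4 (mod 4).
    Reduce coefficients mod 4: 3·t ≡ 0 (mod 4).
    The inverse of 3 mod 4 is 3 (since 3·3 = 9 = 2·4 + 1), so t ≡ 3·0 = 0 ≡ 0 (mod 4).
    Then x = 5 + 7·0 = 5, valid modulo lcm(7, 4) = 28: x ≡ 5 (mod 28).
  Combine with x ≡ 3 (mod 5): since gcd(28, 5) = 1, we get a unique residue mod 140.
    Write x = 5 + 28·t and substitute into x ≡ 3 (mod 5): 28·t ≡ 3 − 5 = -2 (mod 5).
    Reduce coefficients mod 5: 3·t ≡ 3 (mod 5).
    The inverse of 3 mod 5 is 2 (since 3·2 = 6 = 1·5 + 1), so t ≡ 2·3 = 6 ≡ 1 (mod 5).
    Then x = 5 + 28·1 = 33, valid modulo lcm(28, 5) = 140: x ≡ 33 (mod 140).
Verify: 33 mod 7 = 5 ✓, 33 mod 4 = 1 ✓, 33 mod 5 = 3 ✓.

x ≡ 33 (mod 140).


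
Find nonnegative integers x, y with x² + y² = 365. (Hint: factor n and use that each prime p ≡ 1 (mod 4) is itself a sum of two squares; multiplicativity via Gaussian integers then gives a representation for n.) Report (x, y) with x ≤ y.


Step 1: Factor n = 365 = 5 · 73.
Step 2: Check the mod-4 condition on each prime factor: 5 ≡ 1 (mod 4), exponent 1; 73 ≡ 1 (mod 4), exponent 1.
All primes ≡ 3 (mod 4) appear to even exponent (or don't appear), so by the two-squares theorem n IS expressible as a sum of two squares.
Step 3: Build a representation. Here n = 5 · 73 is a product of primes ≡ 1 (mod 4). Each prime p ≡ 1 (mod 4) is itself a sum of two squares; find a² by testing p − a² for a perfect square:
  5: 5 − 1² = 4 = 2² ⇒ 5 = 1² + 2².
  73: 73 − 1² = 72, 73 − 2² = 69, 73 − 3² = 64 = 8² ⇒ 73 = 3² + 8².
  Combine using the Brahmagupta–Fibonacci identity (a² + b²)(c² + d²) = (ac − bd)² + (ad + bc)² = (ac + bd)² + (ad − bc)²:
  5 · 73 = 365: from (1² + 2²)(3² + 8²), take (1·3 − 2·8, 1·8 + 2·3) = (3 − 16, 8 + 6) = (-13, 14); dropping signs (only squares matter) gives (13, 14); check 13² + 14² = 169 + 196 = 365 ✓.
Step 4: Order so x ≤ y and verify: 13² + 14² = 169 + 196 = 365 = n. ✓

n = 365 = 13² + 14² (one valid representation with x ≤ y).


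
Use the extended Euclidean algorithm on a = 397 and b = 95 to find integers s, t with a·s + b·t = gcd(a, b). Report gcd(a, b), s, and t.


Euclidean algorithm on (397, 95) — divide until remainder is 0:
  397 = 4 · 95 + 17
  95 = 5 · 17 + 10
  17 = 1 · 10 + 7
  10 = 1 · 7 + 3
  7 = 2 · 3 + 1
  3 = 3 · 1 + 0
gcd(397, 95) = 1.
Track Bezout coefficients alongside the remainders: start with r₀ = 397 = a·1 + b·0 (s = 1, t = 0) and r₁ = 95 = a·0 + b·1 (s = 0, t = 1); each new remainder r_{k+1} = r_{k-1} − q_k·r_k inherits s_{k+1} = s_{k-1} − q_k·s_k, t_{k+1} = t_{k-1} − q_k·t_k, so r_k = a·s_k + b·t_k at every step:
  q = 4: r = 17, s = 1 − 4·0 = 1, t = 0 − 4·1 = -4  (check: 397·1 + 95·(-4) = 17)
  q = 5: r = 10, s = 0 − 5·1 = -5, t = 1 − 5·(-4) = 21  (check: 397·(-5) + 95·21 = 10)
  q = 1: r = 7, s = 1 − 1·(-5) = 6, t = -4 − 1·21 = -25  (check: 397·6 + 95·(-25) = 7)
  q = 1: r = 3, s = -5 − 1·6 = -11, t = 21 − 1·(-25) = 46  (check: 397·(-11) + 95·46 = 3)
  q = 2: r = 1, s = 6 − 2·(-11) = 28, t = -25 − 2·46 = -117  (check: 397·28 + 95·(-117) = 1)
The row with r = 1 (the gcd) gives the Bezout coefficients s = 28, t = -117.
Result: 397 · (28) + 95 · (-117) = 1.

gcd(397, 95) = 1; s = 28, t = -117 (check: 397·28 + 95·(-117) = 1).


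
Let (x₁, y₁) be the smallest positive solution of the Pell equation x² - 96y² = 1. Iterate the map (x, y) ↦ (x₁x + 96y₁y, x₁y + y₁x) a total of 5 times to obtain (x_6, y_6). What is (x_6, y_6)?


Step 1: Find the fundamental solution (x₁, y₁) of x² - 96y² = 1.
  Expand √96 as a continued fraction. a₀ = ⌊√96⌋ = 9; iterate m_{k+1} = d_k·a_k − m_k, d_{k+1} = (96 − m_{k+1}²)/d_k, a_{k+1} = ⌊(a₀ + m_{k+1})/d_{k+1}⌋ (starting m₀ = 0, d₀ = 1), with convergents p_k = a_k·p_{k-1} + p_{k-2}, q_k = a_k·q_{k-1} + q_{k-2} (p₋₁ = 1, q₋₁ = 0):
  k = 0: a₀ = 9; p₀/q₀ = 9/1; p₀² − 96·q₀² = 81 − 96 = -15.
  k = 1: m = 9, d = 15, a = ⌊(9 + 9)/15⌋ = 1; p/q = (1·9 + 1)/(1·1 + 0) = 10/1; p² − 96·q² = 100 − 96 = 4.
  k = 2: m = 6, d = 4, a = ⌊(9 + 6)/4⌋ = 3; p/q = (3·10 + 9)/(3·1 + 1) = 39/4; p² − 96·q² = 1521 − 1536 = -15.
  k = 3: m = 6, d = 15, a = ⌊(9 + 6)/15⌋ = 1; p/q = (1·39 + 10)/(1·4 + 1) = 49/5; p² − 96·q² = 2401 − 2400 = 1.
  The first convergent with p² − 96·q² = 1 gives the fundamental solution (x₁, y₁) = (49, 5).
Step 2: Apply the recurrence (x_{n+1}, y_{n+1}) = (x₁x_n + 96y₁y_n, x₁y_n + y₁x_n) repeatedly.
  From (x_1, y_1) = (49, 5): x_2 = 49·49 + 96·5·5 = 4801; y_2 = 49·5 + 5·49 = 490.
  From (x_2, y_2) = (4801, 490): x_3 = 49·4801 + 96·5·490 = 470449; y_3 = 49·490 + 5·4801 = 48015.
  From (x_3, y_3) = (470449, 48015): x_4 = 49·470449 + 96·5·48015 = 46099201; y_4 = 49·48015 + 5·470449 = 4704980.
  From (x_4, y_4) = (46099201, 4704980): x_5 = 49·46099201 + 96·5·4704980 = 4517251249; y_5 = 49·4704980 + 5·46099201 = 461040025.
  From (x_5, y_5) = (4517251249, 461040025): x_6 = 49·4517251249 + 96·5·461040025 = 442644523201; y_6 = 49·461040025 + 5·4517251249 = 45177217470.
Step 3: Verify x_6² - 96·y_6² = 195934173919840627286401 - 195934173919840627286400 = 1 (should be 1). ✓

(x_1, y_1) = (49, 5); (x_6, y_6) = (442644523201, 45177217470).


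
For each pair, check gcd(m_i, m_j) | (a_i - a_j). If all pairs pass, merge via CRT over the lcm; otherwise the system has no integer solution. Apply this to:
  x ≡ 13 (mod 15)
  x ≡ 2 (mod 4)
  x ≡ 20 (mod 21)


Moduli 15, 4, 21 are not pairwise coprime, so CRT works modulo lcm(m_i) when all pairwise compatibility conditions hold.
Pairwise compatibility: gcd(m_i, m_j) must divide a_i - a_j for every pair.
Merge one congruence at a time:
  Start: x ≡ 13 (mod 15).
  Combine with x ≡ 2 (mod 4): gcd(15, 4) = 1; 2 - 13 = -11, which IS divisible by 1, so compatible.
    Write x = 13 + 15·t and substitute into x ≡ 2 (mod 4): 15·t ≡ 2 − 13 = -11 (mod 4).
    Reduce coefficients mod 4: 3·t ≡ 1 (mod 4).
    The inverse of 3 mod 4 is 3 (since 3·3 = 9 = 2·4 + 1), so t ≡ 3·1 = 3 ≡ 3 (mod 4).
    Then x = 13 + 15·3 = 58, valid modulo lcm(15, 4) = 60: x ≡ 58 (mod 60).
  Combine with x ≡ 20 (mod 21): gcd(60, 21) = 3, and 20 - 58 = -38 is NOT divisible by 3.
    ⇒ system is inconsistent (no integer solution).

No solution (the system is inconsistent).


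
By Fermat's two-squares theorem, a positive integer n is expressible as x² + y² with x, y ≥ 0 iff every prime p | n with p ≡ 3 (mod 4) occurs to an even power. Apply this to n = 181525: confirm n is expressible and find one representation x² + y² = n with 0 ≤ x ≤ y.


Step 1: Factor n = 181525 = 5^2 · 53 · 137.
Step 2: Check the mod-4 condition on each prime factor: 5 ≡ 1 (mod 4), exponent 2; 53 ≡ 1 (mod 4), exponent 1; 137 ≡ 1 (mod 4), exponent 1.
All primes ≡ 3 (mod 4) appear to even exponent (or don't appear), so by the two-squares theorem n IS expressible as a sum of two squares.
Step 3: Build a representation. Group n = k² · m with k = 5 and m = 53 · 137 = 7261 (a product of primes ≡ 1 (mod 4)); a representation of m scales to one of n via (k·x)² + (k·y)² = k²(x² + y²). Each prime p ≡ 1 (mod 4) is itself a sum of two squares; find a² by testing p − a² for a perfect square:
  53: 53 − 1² = 52, 53 − 2² = 49 = 7² ⇒ 53 = 2² + 7².
  137: 137 − 1² = 136, 137 − 2² = 133, 137 − 3² = 128, 137 − 4² = 121 = 11² ⇒ 137 = 4² + 11².
  Combine using the Brahmagupta–Fibonacci identity (a² + b²)(c² + d²) = (ac − bd)² + (ad + bc)² = (ac + bd)² + (ad − bc)²:
  53 · 137 = 7261: from (2² + 7²)(4² + 11²), take (2·4 − 7·11, 2·11 + 7·4) = (8 − 77, 22 + 28) = (-69, 50); dropping signs (only squares matter) gives (69, 50); check 69² + 50² = 4761 + 2500 = 7261 ✓.
  Scale by k = 5: (5·69, 5·50) = (345, 250).
Step 4: Order so x ≤ y and verify: 250² + 345² = 62500 + 119025 = 181525 = n. ✓

n = 181525 = 250² + 345² (one valid representation with x ≤ y).


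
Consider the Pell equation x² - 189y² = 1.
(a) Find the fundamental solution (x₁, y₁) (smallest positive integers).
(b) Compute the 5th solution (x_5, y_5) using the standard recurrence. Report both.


Step 1: Find the fundamental solution (x₁, y₁) of x² - 189y² = 1.
  Expand √189 as a continued fraction. a₀ = ⌊√189⌋ = 13; iterate m_{k+1} = d_k·a_k − m_k, d_{k+1} = (189 − m_{k+1}²)/d_k, a_{k+1} = ⌊(a₀ + m_{k+1})/d_{k+1}⌋ (starting m₀ = 0, d₀ = 1), with convergents p_k = a_k·p_{k-1} + p_{k-2}, q_k = a_k·q_{k-1} + q_{k-2} (p₋₁ = 1, q₋₁ = 0):
  k = 0: a₀ = 13; p₀/q₀ = 13/1; p₀² − 189·q₀² = 169 − 189 = -20.
  k = 1: m = 13, d = 20, a = ⌊(13 + 13)/20⌋ = 1; p/q = (1·13 + 1)/(1·1 + 0) = 14/1; p² − 189·q² = 196 − 189 = 7.
  k = 2: m = 7, d = 7, a = ⌊(13 + 7)/7⌋ = 2; p/q = (2·14 + 13)/(2·1 + 1) = 41/3; p² − 189·q² = 1681 − 1701 = -20.
  k = 3: m = 7, d = 20, a = ⌊(13 + 7)/20⌋ = 1; p/q = (1·41 + 14)/(1·3 + 1) = 55/4; p² − 189·q² = 3025 − 3024 = 1.
  The first convergent with p² − 189·q² = 1 gives the fundamental solution (x₁, y₁) = (55, 4).
Step 2: Apply the recurrence (x_{n+1}, y_{n+1}) = (x₁x_n + 189y₁y_n, x₁y_n + y₁x_n) repeatedly.
  From (x_1, y_1) = (55, 4): x_2 = 55·55 + 189·4·4 = 6049; y_2 = 55·4 + 4·55 = 440.
  From (x_2, y_2) = (6049, 440): x_3 = 55·6049 + 189·4·440 = 665335; y_3 = 55·440 + 4·6049 = 48396.
  From (x_3, y_3) = (665335, 48396): x_4 = 55·665335 + 189·4·48396 = 73180801; y_4 = 55·48396 + 4·665335 = 5323120.
  From (x_4, y_4) = (73180801, 5323120): x_5 = 55·73180801 + 189·4·5323120 = 8049222775; y_5 = 55·5323120 + 4·73180801 = 585494804.
Step 3: Verify x_5² - 189·y_5² = 64789987281578700625 - 64789987281578700624 = 1 (should be 1). ✓

(x_1, y_1) = (55, 4); (x_5, y_5) = (8049222775, 585494804).


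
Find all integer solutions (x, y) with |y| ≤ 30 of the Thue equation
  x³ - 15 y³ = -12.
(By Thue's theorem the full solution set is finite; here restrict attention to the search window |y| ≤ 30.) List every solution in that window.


The equation is x³ - 15y³ = -12. For fixed y, x³ = 15·y³ − 12, so a solution requires the RHS to be a perfect cube.
Strategy: iterate y from -30 to 30, compute RHS = 15·y³ − 12, and check whether it is a (positive or negative) perfect cube.
Check small values of y:
  y = 0: RHS = -12 is not a perfect cube.
  y = 1: RHS = 3 is not a perfect cube.
  y = -1: RHS = -27 = (-3)³ ⇒ x = -3 works.
  y = 2: RHS = 108 is not a perfect cube.
  y = -2: RHS = -132 is not a perfect cube.
  y = 3: RHS = 393 is not a perfect cube.
  y = -3: RHS = -417 is not a perfect cube.
Continuing the search up to |y| = 30 finds no further solutions beyond those listed.
Collected solutions: (-3, -1).

Solutions (with |y| ≤ 30): (-3, -1).


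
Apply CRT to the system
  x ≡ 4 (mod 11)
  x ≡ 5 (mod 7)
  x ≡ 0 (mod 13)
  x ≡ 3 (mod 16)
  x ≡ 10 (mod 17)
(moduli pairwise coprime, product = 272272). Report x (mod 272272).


Product of moduli M = 11 · 7 · 13 · 16 · 17 = 272272.
Merge one congruence at a time:
  Start: x ≡ 4 (mod 11).
  Combine with x ≡ 5 (mod 7); new modulus lcm = 77.
    Write x = 4 + 11·t and substitute into x ≡ 5 (mod 7): 11·t ≡ 5 − 4 = 1 (mod 7).
    Reduce coefficients mod 7: 4·t ≡ 1 (mod 7).
    The inverse of 4 mod 7 is 2 (since 4·2 = 8 = 1·7 + 1), so t ≡ 2·1 = 2 ≡ 2 (mod 7).
    Then x = 4 + 11·2 = 26, valid modulo lcm(11, 7) = 77: x ≡ 26 (mod 77).
  Combine with x ≡ 0 (mod 13); new modulus lcm = 1001.
    Write x = 26 + 77·t and substitute into x ≡ 0 (mod 13): 77·t ≡ 0 − 26 = -26 (mod 13).
    Reduce coefficients mod 13: 12·t ≡ 0 (mod 13).
    The inverse of 12 mod 13 is 12 (since 12·12 = 144 = 11·13 + 1), so t ≡ 12·0 = 0 ≡ 0 (mod 13).
    Then x = 26 + 77·0 = 26, valid modulo lcm(77, 13) = 1001: x ≡ 26 (mod 1001).
  Combine with x ≡ 3 (mod 16); new modulus lcm = 16016.
    Write x = 26 + 1001·t and substitute into x ≡ 3 (mod 16): 1001·t ≡ 3 − 26 = -23 (mod 16).
    Reduce coefficients mod 16: 9·t ≡ 9 (mod 16).
    The inverse of 9 mod 16 is 9 (since 9·9 = 81 = 5·16 + 1), so t ≡ 9·9 = 81 ≡ 1 (mod 16).
    Then x = 26 + 1001·1 = 1027, valid modulo lcm(1001, 16) = 16016: x ≡ 1027 (mod 16016).
  Combine with x ≡ 10 (mod 17); new modulus lcm = 272272.
    Write x = 1027 + 16016·t and substitute into x ≡ 10 (mod 17): 16016·t ≡ 10 − 1027 = -1017 (mod 17).
    Reduce coefficients mod 17: 2·t ≡ 3 (mod 17).
    The inverse of 2 mod 17 is 9 (since 2·9 = 18 = 1·17 + 1), so t ≡ 9·3 = 27 ≡ 10 (mod 17).
    Then x = 1027 + 16016·10 = 161187, valid modulo lcm(16016, 17) = 272272: x ≡ 161187 (mod 272272).
Verify against each original: 161187 mod 11 = 4, 161187 mod 7 = 5, 161187 mod 13 = 0, 161187 mod 16 = 3, 161187 mod 17 = 10.

x ≡ 161187 (mod 272272).


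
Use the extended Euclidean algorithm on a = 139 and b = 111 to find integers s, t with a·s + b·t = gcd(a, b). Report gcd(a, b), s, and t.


Euclidean algorithm on (139, 111) — divide until remainder is 0:
  139 = 1 · 111 + 28
  111 = 3 · 28 + 27
  28 = 1 · 27 + 1
  27 = 27 · 1 + 0
gcd(139, 111) = 1.
Track Bezout coefficients alongside the remainders: start with r₀ = 139 = a·1 + b·0 (s = 1, t = 0) and r₁ = 111 = a·0 + b·1 (s = 0, t = 1); each new remainder r_{k+1} = r_{k-1} − q_k·r_k inherits s_{k+1} = s_{k-1} − q_k·s_k, t_{k+1} = t_{k-1} − q_k·t_k, so r_k = a·s_k + b·t_k at every step:
  q = 1: r = 28, s = 1 − 1·0 = 1, t = 0 − 1·1 = -1  (check: 139·1 + 111·(-1) = 28)
  q = 3: r = 27, s = 0 − 3·1 = -3, t = 1 − 3·(-1) = 4  (check: 139·(-3) + 111·4 = 27)
  q = 1: r = 1, s = 1 − 1·(-3) = 4, t = -1 − 1·4 = -5  (check: 139·4 + 111·(-5) = 1)
The row with r = 1 (the gcd) gives the Bezout coefficients s = 4, t = -5.
Result: 139 · (4) + 111 · (-5) = 1.

gcd(139, 111) = 1; s = 4, t = -5 (check: 139·4 + 111·(-5) = 1).


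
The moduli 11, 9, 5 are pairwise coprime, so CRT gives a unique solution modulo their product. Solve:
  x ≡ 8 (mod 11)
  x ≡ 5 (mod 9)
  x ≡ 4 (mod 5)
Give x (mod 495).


Moduli 11, 9, 5 are pairwise coprime; by CRT there is a unique solution modulo M = 11 · 9 · 5 = 495.
Solve pairwise, accumulating the modulus:
  Start with x ≡ 8 (mod 11).
  Combine with x ≡ 5 (mod 9): since gcd(11, 9) = 1, we get a unique residue mod 99.
    Write x = 8 + 11·t and substitute into x ≡ 5 (mod 9): 11·t ≡ 5 − 8 = -3 (mod 9).
    Reduce coefficients mod 9: 2·t ≡ 6 (mod 9).
    The inverse of 2 mod 9 is 5 (since 2·5 = 10 = 1·9 + 1), so t ≡ 5·6 = 30 ≡ 3 (mod 9).
    Then x = 8 + 11·3 = 41, valid modulo lcm(11, 9) = 99: x ≡ 41 (mod 99).
  Combine with x ≡ 4 (mod 5): since gcd(99, 5) = 1, we get a unique residue mod 495.
    Write x = 41 + 99·t and substitute into x ≡ 4 (mod 5): 99·t ≡ 4 − 41 = -37 (mod 5).
    Reduce coefficients mod 5: 4·t ≡ 3 (mod 5).
    The inverse of 4 mod 5 is 4 (since 4·4 = 16 = 3·5 + 1), so t ≡ 4·3 = 12 ≡ 2 (mod 5).
    Then x = 41 + 99·2 = 239, valid modulo lcm(99, 5) = 495: x ≡ 239 (mod 495).
Verify: 239 mod 11 = 8 ✓, 239 mod 9 = 5 ✓, 239 mod 5 = 4 ✓.

x ≡ 239 (mod 495).


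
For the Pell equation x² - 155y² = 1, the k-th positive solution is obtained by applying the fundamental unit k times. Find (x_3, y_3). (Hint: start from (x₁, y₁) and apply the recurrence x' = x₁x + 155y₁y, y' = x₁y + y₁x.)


Step 1: Find the fundamental solution (x₁, y₁) of x² - 155y² = 1.
  Expand √155 as a continued fraction. a₀ = ⌊√155⌋ = 12; iterate m_{k+1} = d_k·a_k − m_k, d_{k+1} = (155 − m_{k+1}²)/d_k, a_{k+1} = ⌊(a₀ + m_{k+1})/d_{k+1}⌋ (starting m₀ = 0, d₀ = 1), with convergents p_k = a_k·p_{k-1} + p_{k-2}, q_k = a_k·q_{k-1} + q_{k-2} (p₋₁ = 1, q₋₁ = 0):
  k = 0: a₀ = 12; p₀/q₀ = 12/1; p₀² − 155·q₀² = 144 − 155 = -11.
  k = 1: m = 12, d = 11, a = ⌊(12 + 12)/11⌋ = 2; p/q = (2·12 + 1)/(2·1 + 0) = 25/2; p² − 155·q² = 625 − 620 = 5.
  k = 2: m = 10, d = 5, a = ⌊(12 + 10)/5⌋ = 4; p/q = (4·25 + 12)/(4·2 + 1) = 112/9; p² − 155·q² = 12544 − 12555 = -11.
  k = 3: m = 10, d = 11, a = ⌊(12 + 10)/11⌋ = 2; p/q = (2·112 + 25)/(2·9 + 2) = 249/20; p² − 155·q² = 62001 − 62000 = 1.
  The first convergent with p² − 155·q² = 1 gives the fundamental solution (x₁, y₁) = (249, 20).
Step 2: Apply the recurrence (x_{n+1}, y_{n+1}) = (x₁x_n + 155y₁y_n, x₁y_n + y₁x_n) repeatedly.
  From (x_1, y_1) = (249, 20): x_2 = 249·249 + 155·20·20 = 124001; y_2 = 249·20 + 20·249 = 9960.
  From (x_2, y_2) = (124001, 9960): x_3 = 249·124001 + 155·20·9960 = 61752249; y_3 = 249·9960 + 20·124001 = 4960060.
Step 3: Verify x_3² - 155·y_3² = 3813340256558001 - 3813340256558000 = 1 (should be 1). ✓

(x_1, y_1) = (249, 20); (x_3, y_3) = (61752249, 4960060).


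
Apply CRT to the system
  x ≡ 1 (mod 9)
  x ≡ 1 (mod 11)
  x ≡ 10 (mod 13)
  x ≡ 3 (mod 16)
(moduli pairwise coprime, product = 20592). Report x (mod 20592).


Product of moduli M = 9 · 11 · 13 · 16 = 20592.
Merge one congruence at a time:
  Start: x ≡ 1 (mod 9).
  Combine with x ≡ 1 (mod 11); new modulus lcm = 99.
    Write x = 1 + 9·t and substitute into x ≡ 1 (mod 11): 9·t ≡ 1 − 1 = 0 (mod 11).
    The inverse of 9 mod 11 is 5 (since 9·5 = 45 = 4·11 + 1), so t ≡ 5·0 = 0 ≡ 0 (mod 11).
    Then x = 1 + 9·0 = 1, valid modulo lcm(9, 11) = 99: x ≡ 1 (mod 99).
  Combine with x ≡ 10 (mod 13); new modulus lcm = 1287.
    Write x = 1 + 99·t and substitute into x ≡ 10 (mod 13): 99·t ≡ 10 − 1 = 9 (mod 13).
    Reduce coefficients mod 13: 8·t ≡ 9 (mod 13).
    The inverse of 8 mod 13 is 5 (since 8·5 = 40 = 3·13 + 1), so t ≡ 5·9 = 45 ≡ 6 (mod 13).
    Then x = 1 + 99·6 = 595, valid modulo lcm(99, 13) = 1287: x ≡ 595 (mod 1287).
  Combine with x ≡ 3 (mod 16); new modulus lcm = 20592.
    Write x = 595 + 1287·t and substitute into x ≡ 3 (mod 16): 1287·t ≡ 3 − 595 = -592 (mod 16).
    Reduce coefficients mod 16: 7·t ≡ 0 (mod 16).
    The inverse of 7 mod 16 is 7 (since 7·7 = 49 = 3·16 + 1), so t ≡ 7·0 = 0 ≡ 0 (mod 16).
    Then x = 595 + 1287·0 = 595, valid modulo lcm(1287, 16) = 20592: x ≡ 595 (mod 20592).
Verify against each original: 595 mod 9 = 1, 595 mod 11 = 1, 595 mod 13 = 10, 595 mod 16 = 3.

x ≡ 595 (mod 20592).


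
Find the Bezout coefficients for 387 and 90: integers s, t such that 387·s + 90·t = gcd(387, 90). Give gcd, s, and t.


Euclidean algorithm on (387, 90) — divide until remainder is 0:
  387 = 4 · 90 + 27
  90 = 3 · 27 + 9
  27 = 3 · 9 + 0
gcd(387, 90) = 9.
Track Bezout coefficients alongside the remainders: start with r₀ = 387 = a·1 + b·0 (s = 1, t = 0) and r₁ = 90 = a·0 + b·1 (s = 0, t = 1); each new remainder r_{k+1} = r_{k-1} − q_k·r_k inherits s_{k+1} = s_{k-1} − q_k·s_k, t_{k+1} = t_{k-1} − q_k·t_k, so r_k = a·s_k + b·t_k at every step:
  q = 4: r = 27, s = 1 − 4·0 = 1, t = 0 − 4·1 = -4  (check: 387·1 + 90·(-4) = 27)
  q = 3: r = 9, s = 0 − 3·1 = -3, t = 1 − 3·(-4) = 13  (check: 387·(-3) + 90·13 = 9)
The row with r = 9 (the gcd) gives the Bezout coefficients s = -3, t = 13.
Result: 387 · (-3) + 90 · (13) = 9.

gcd(387, 90) = 9; s = -3, t = 13 (check: 387·(-3) + 90·13 = 9).


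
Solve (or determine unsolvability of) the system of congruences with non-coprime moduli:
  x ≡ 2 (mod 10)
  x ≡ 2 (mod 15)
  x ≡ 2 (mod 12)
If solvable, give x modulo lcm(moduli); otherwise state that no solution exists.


Moduli 10, 15, 12 are not pairwise coprime, so CRT works modulo lcm(m_i) when all pairwise compatibility conditions hold.
Pairwise compatibility: gcd(m_i, m_j) must divide a_i - a_j for every pair.
Merge one congruence at a time:
  Start: x ≡ 2 (mod 10).
  Combine with x ≡ 2 (mod 15): gcd(10, 15) = 5; 2 - 2 = 0, which IS divisible by 5, so compatible.
    Write x = 2 + 10·t and substitute into x ≡ 2 (mod 15): 10·t ≡ 2 − 2 = 0 (mod 15).
    Divide the congruence (and modulus) by g = 5: 2·t ≡ 0 (mod 3).
    The inverse of 2 mod 3 is 2 (since 2·2 = 4 = 1·3 + 1), so t ≡ 2·0 = 0 ≡ 0 (mod 3).
    Then x = 2 + 10·0 = 2, valid modulo lcm(10, 15) = 30: x ≡ 2 (mod 30).
  Combine with x ≡ 2 (mod 12): gcd(30, 12) = 6; 2 - 2 = 0, which IS divisible by 6, so compatible.
    Write x = 2 + 30·t and substitute into x ≡ 2 (mod 12): 30·t ≡ 2 − 2 = 0 (mod 12).
    Divide the congruence (and modulus) by g = 6: 5·t ≡ 0 (mod 2).
    Reduce coefficients mod 2: 1·t ≡ 0 (mod 2).
    So t ≡ 0 (mod 2).
    Then x = 2 + 30·0 = 2, valid modulo lcm(30, 12) = 60: x ≡ 2 (mod 60).
Verify: 2 mod 10 = 2, 2 mod 15 = 2, 2 mod 12 = 2.

x ≡ 2 (mod 60).


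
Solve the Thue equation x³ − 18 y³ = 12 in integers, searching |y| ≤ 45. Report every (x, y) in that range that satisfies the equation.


The equation is x³ - 18y³ = 12. For fixed y, x³ = 18·y³ + 12, so a solution requires the RHS to be a perfect cube.
Strategy: iterate y from -45 to 45, compute RHS = 18·y³ + 12, and check whether it is a (positive or negative) perfect cube.
Check small values of y:
  y = 0: RHS = 12 is not a perfect cube.
  y = 1: RHS = 30 is not a perfect cube.
  y = -1: RHS = -6 is not a perfect cube.
  y = 2: RHS = 156 is not a perfect cube.
  y = -2: RHS = -132 is not a perfect cube.
  y = 3: RHS = 498 is not a perfect cube.
  y = -3: RHS = -474 is not a perfect cube.
Continuing the search up to |y| = 45 finds no solutions either.
No (x, y) in the scanned range satisfies the equation.

No integer solutions with |y| ≤ 45.


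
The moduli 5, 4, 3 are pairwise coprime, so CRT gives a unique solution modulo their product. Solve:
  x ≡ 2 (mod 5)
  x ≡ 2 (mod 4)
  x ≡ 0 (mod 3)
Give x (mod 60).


Moduli 5, 4, 3 are pairwise coprime; by CRT there is a unique solution modulo M = 5 · 4 · 3 = 60.
Solve pairwise, accumulating the modulus:
  Start with x ≡ 2 (mod 5).
  Combine with x ≡ 2 (mod 4): since gcd(5, 4) = 1, we get a unique residue mod 20.
    Write x = 2 + 5·t and substitute into x ≡ 2 (mod 4): 5·t ≡ 2 − 2 = 0 (mod 4).
    Reduce coefficients mod 4: 1·t ≡ 0 (mod 4).
    So t ≡ 0 (mod 4).
    Then x = 2 + 5·0 = 2, valid modulo lcm(5, 4) = 20: x ≡ 2 (mod 20).
  Combine with x ≡ 0 (mod 3): since gcd(20, 3) = 1, we get a unique residue mod 60.
    Write x = 2 + 20·t and substitute into x ≡ 0 (mod 3): 20·t ≡ 0 − 2 = -2 (mod 3).
    Reduce coefficients mod 3: 2·t ≡ 1 (mod 3).
    The inverse of 2 mod 3 is 2 (since 2·2 = 4 = 1·3 + 1), so t ≡ 2·1 = 2 ≡ 2 (mod 3).
    Then x = 2 + 20·2 = 42, valid modulo lcm(20, 3) = 60: x ≡ 42 (mod 60).
Verify: 42 mod 5 = 2 ✓, 42 mod 4 = 2 ✓, 42 mod 3 = 0 ✓.

x ≡ 42 (mod 60).


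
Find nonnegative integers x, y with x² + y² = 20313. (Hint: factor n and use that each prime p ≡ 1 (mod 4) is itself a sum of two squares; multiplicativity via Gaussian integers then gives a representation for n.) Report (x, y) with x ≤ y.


Step 1: Factor n = 20313 = 3^2 · 37 · 61.
Step 2: Check the mod-4 condition on each prime factor: 3 ≡ 3 (mod 4), exponent 2 (must be even); 37 ≡ 1 (mod 4), exponent 1; 61 ≡ 1 (mod 4), exponent 1.
All primes ≡ 3 (mod 4) appear to even exponent (or don't appear), so by the two-squares theorem n IS expressible as a sum of two squares.
Step 3: Build a representation. Group n = k² · m with k = 3 and m = 37 · 61 = 2257 (a product of primes ≡ 1 (mod 4)); a representation of m scales to one of n via (k·x)² + (k·y)² = k²(x² + y²). Each prime p ≡ 1 (mod 4) is itself a sum of two squares; find a² by testing p − a² for a perfect square:
  37: 37 − 1² = 36 = 6² ⇒ 37 = 1² + 6².
  61: 61 − 1² = 60, 61 − 2² = 57, 61 − 3² = 52, 61 − 4² = 45, 61 − 5² = 36 = 6² ⇒ 61 = 5² + 6².
  Combine using the Brahmagupta–Fibonacci identity (a² + b²)(c² + d²) = (ac − bd)² + (ad + bc)² = (ac + bd)² + (ad − bc)²:
  37 · 61 = 2257: from (1² + 6²)(5² + 6²), take (1·5 − 6·6, 1·6 + 6·5) = (5 − 36, 6 + 30) = (-31, 36); dropping signs (only squares matter) gives (31, 36); check 31² + 36² = 961 + 1296 = 2257 ✓.
  Scale by k = 3: (3·31, 3·36) = (93, 108).
Step 4: Order so x ≤ y and verify: 93² + 108² = 8649 + 11664 = 20313 = n. ✓

n = 20313 = 93² + 108² (one valid representation with x ≤ y).


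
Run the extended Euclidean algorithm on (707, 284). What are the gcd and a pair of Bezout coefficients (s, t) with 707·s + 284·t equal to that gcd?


Euclidean algorithm on (707, 284) — divide until remainder is 0:
  707 = 2 · 284 + 139
  284 = 2 · 139 + 6
  139 = 23 · 6 + 1
  6 = 6 · 1 + 0
gcd(707, 284) = 1.
Track Bezout coefficients alongside the remainders: start with r₀ = 707 = a·1 + b·0 (s = 1, t = 0) and r₁ = 284 = a·0 + b·1 (s = 0, t = 1); each new remainder r_{k+1} = r_{k-1} − q_k·r_k inherits s_{k+1} = s_{k-1} − q_k·s_k, t_{k+1} = t_{k-1} − q_k·t_k, so r_k = a·s_k + b·t_k at every step:
  q = 2: r = 139, s = 1 − 2·0 = 1, t = 0 − 2·1 = -2  (check: 707·1 + 284·(-2) = 139)
  q = 2: r = 6, s = 0 − 2·1 = -2, t = 1 − 2·(-2) = 5  (check: 707·(-2) + 284·5 = 6)
  q = 23: r = 1, s = 1 − 23·(-2) = 47, t = -2 − 23·5 = -117  (check: 707·47 + 284·(-117) = 1)
The row with r = 1 (the gcd) gives the Bezout coefficients s = 47, t = -117.
Result: 707 · (47) + 284 · (-117) = 1.

gcd(707, 284) = 1; s = 47, t = -117 (check: 707·47 + 284·(-117) = 1).


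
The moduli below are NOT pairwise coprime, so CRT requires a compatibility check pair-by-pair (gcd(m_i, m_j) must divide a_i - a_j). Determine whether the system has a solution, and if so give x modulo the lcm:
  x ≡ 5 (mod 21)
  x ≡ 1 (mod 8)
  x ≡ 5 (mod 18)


Moduli 21, 8, 18 are not pairwise coprime, so CRT works modulo lcm(m_i) when all pairwise compatibility conditions hold.
Pairwise compatibility: gcd(m_i, m_j) must divide a_i - a_j for every pair.
Merge one congruence at a time:
  Start: x ≡ 5 (mod 21).
  Combine with x ≡ 1 (mod 8): gcd(21, 8) = 1; 1 - 5 = -4, which IS divisible by 1, so compatible.
    Write x = 5 + 21·t and substitute into x ≡ 1 (mod 8): 21·t ≡ 1 − 5 = -4 (mod 8).
    Reduce coefficients mod 8: 5·t ≡ 4 (mod 8).
    The inverse of 5 mod 8 is 5 (since 5·5 = 25 = 3·8 + 1), so t ≡ 5·4 = 20 ≡ 4 (mod 8).
    Then x = 5 + 21·4 = 89, valid modulo lcm(21, 8) = 168: x ≡ 89 (mod 168).
  Combine with x ≡ 5 (mod 18): gcd(168, 18) = 6; 5 - 89 = -84, which IS divisible by 6, so compatible.
    Write x = 89 + 168·t and substitute into x ≡ 5 (mod 18): 168·t ≡ 5 − 89 = -84 (mod 18).
    Divide the congruence (and modulus) by g = 6: 28·t ≡ -14 (mod 3).
    Reduce coefficients mod 3: 1·t ≡ 1 (mod 3).
    So t ≡ 1 (mod 3).
    Then x = 89 + 168·1 = 257, valid modulo lcm(168, 18) = 504: x ≡ 257 (mod 504).
Verify: 257 mod 21 = 5, 257 mod 8 = 1, 257 mod 18 = 5.

x ≡ 257 (mod 504).


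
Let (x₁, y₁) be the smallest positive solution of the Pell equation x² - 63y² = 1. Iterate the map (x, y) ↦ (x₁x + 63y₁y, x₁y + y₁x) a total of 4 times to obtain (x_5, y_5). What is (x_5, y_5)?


Step 1: Find the fundamental solution (x₁, y₁) of x² - 63y² = 1.
  Expand √63 as a continued fraction. a₀ = ⌊√63⌋ = 7; iterate m_{k+1} = d_k·a_k − m_k, d_{k+1} = (63 − m_{k+1}²)/d_k, a_{k+1} = ⌊(a₀ + m_{k+1})/d_{k+1}⌋ (starting m₀ = 0, d₀ = 1), with convergents p_k = a_k·p_{k-1} + p_{k-2}, q_k = a_k·q_{k-1} + q_{k-2} (p₋₁ = 1, q₋₁ = 0):
  k = 0: a₀ = 7; p₀/q₀ = 7/1; p₀² − 63·q₀² = 49 − 63 = -14.
  k = 1: m = 7, d = 14, a = ⌊(7 + 7)/14⌋ = 1; p/q = (1·7 + 1)/(1·1 + 0) = 8/1; p² − 63·q² = 64 − 63 = 1.
  The first convergent with p² − 63·q² = 1 gives the fundamental solution (x₁, y₁) = (8, 1).
Step 2: Apply the recurrence (x_{n+1}, y_{n+1}) = (x₁x_n + 63y₁y_n, x₁y_n + y₁x_n) repeatedly.
  From (x_1, y_1) = (8, 1): x_2 = 8·8 + 63·1·1 = 127; y_2 = 8·1 + 1·8 = 16.
  From (x_2, y_2) = (127, 16): x_3 = 8·127 + 63·1·16 = 2024; y_3 = 8·16 + 1·127 = 255.
  From (x_3, y_3) = (2024, 255): x_4 = 8·2024 + 63·1·255 = 32257; y_4 = 8·255 + 1·2024 = 4064.
  From (x_4, y_4) = (32257, 4064): x_5 = 8·32257 + 63·1·4064 = 514088; y_5 = 8·4064 + 1·32257 = 64769.
Step 3: Verify x_5² - 63·y_5² = 264286471744 - 264286471743 = 1 (should be 1). ✓

(x_1, y_1) = (8, 1); (x_5, y_5) = (514088, 64769).


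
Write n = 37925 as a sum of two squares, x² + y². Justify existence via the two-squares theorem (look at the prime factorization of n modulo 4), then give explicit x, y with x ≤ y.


Step 1: Factor n = 37925 = 5^2 · 37 · 41.
Step 2: Check the mod-4 condition on each prime factor: 5 ≡ 1 (mod 4), exponent 2; 37 ≡ 1 (mod 4), exponent 1; 41 ≡ 1 (mod 4), exponent 1.
All primes ≡ 3 (mod 4) appear to even exponent (or don't appear), so by the two-squares theorem n IS expressible as a sum of two squares.
Step 3: Build a representation. Group n = k² · m with k = 5 and m = 37 · 41 = 1517 (a product of primes ≡ 1 (mod 4)); a representation of m scales to one of n via (k·x)² + (k·y)² = k²(x² + y²). Each prime p ≡ 1 (mod 4) is itself a sum of two squares; find a² by testing p − a² for a perfect square:
  37: 37 − 1² = 36 = 6² ⇒ 37 = 1² + 6².
  41: 41 − 1² = 40, 41 − 2² = 37, 41 − 3² = 32, 41 − 4² = 25 = 5² ⇒ 41 = 4² + 5².
  Combine using the Brahmagupta–Fibonacci identity (a² + b²)(c² + d²) = (ac − bd)² + (ad + bc)² = (ac + bd)² + (ad − bc)²:
  37 · 41 = 1517: from (1² + 6²)(4² + 5²), take (1·4 − 6·5, 1·5 + 6·4) = (4 − 30, 5 + 24) = (-26, 29); dropping signs (only squares matter) gives (26, 29); check 26² + 29² = 676 + 841 = 1517 ✓.
  Scale by k = 5: (5·26, 5·29) = (130, 145).
Step 4: Order so x ≤ y and verify: 130² + 145² = 16900 + 21025 = 37925 = n. ✓

n = 37925 = 130² + 145² (one valid representation with x ≤ y).


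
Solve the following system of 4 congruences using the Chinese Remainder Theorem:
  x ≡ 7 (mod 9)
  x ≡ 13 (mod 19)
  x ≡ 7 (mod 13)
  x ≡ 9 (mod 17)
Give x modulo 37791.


Product of moduli M = 9 · 19 · 13 · 17 = 37791.
Merge one congruence at a time:
  Start: x ≡ 7 (mod 9).
  Combine with x ≡ 13 (mod 19); new modulus lcm = 171.
    Write x = 7 + 9·t and substitute into x ≡ 13 (mod 19): 9·t ≡ 13 − 7 = 6 (mod 19).
    The inverse of 9 mod 19 is 17 (since 9·17 = 153 = 8·19 + 1), so t ≡ 17·6 = 102 ≡ 7 (mod 19).
    Then x = 7 + 9·7 = 70, valid modulo lcm(9, 19) = 171: x ≡ 70 (mod 171).
  Combine with x ≡ 7 (mod 13); new modulus lcm = 2223.
    Write x = 70 + 171·t and substitute into x ≡ 7 (mod 13): 171·t ≡ 7 − 70 = -63 (mod 13).
    Reduce coefficients mod 13: 2·t ≡ 2 (mod 13).
    The inverse of 2 mod 13 is 7 (since 2·7 = 14 = 1·13 + 1), so t ≡ 7·2 = 14 ≡ 1 (mod 13).
    Then x = 70 + 171·1 = 241, valid modulo lcm(171, 13) = 2223: x ≡ 241 (mod 2223).
  Combine with x ≡ 9 (mod 17); new modulus lcm = 37791.
    Write x = 241 + 2223·t and substitute into x ≡ 9 (mod 17): 2223·t ≡ 9 − 241 = -232 (mod 17).
    Reduce coefficients mod 17: 13·t ≡ 6 (mod 17).
    The inverse of 13 mod 17 is 4 (since 13·4 = 52 = 3·17 + 1), so t ≡ 4·6 = 24 ≡ 7 (mod 17).
    Then x = 241 + 2223·7 = 15802, valid modulo lcm(2223, 17) = 37791: x ≡ 15802 (mod 37791).
Verify against each original: 15802 mod 9 = 7, 15802 mod 19 = 13, 15802 mod 13 = 7, 15802 mod 17 = 9.

x ≡ 15802 (mod 37791).


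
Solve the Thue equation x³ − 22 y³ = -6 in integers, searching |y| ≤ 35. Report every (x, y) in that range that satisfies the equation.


The equation is x³ - 22y³ = -6. For fixed y, x³ = 22·y³ − 6, so a solution requires the RHS to be a perfect cube.
Strategy: iterate y from -35 to 35, compute RHS = 22·y³ − 6, and check whether it is a (positive or negative) perfect cube.
Check small values of y:
  y = 0: RHS = -6 is not a perfect cube.
  y = 1: RHS = 16 is not a perfect cube.
  y = -1: RHS = -28 is not a perfect cube.
  y = 2: RHS = 170 is not a perfect cube.
  y = -2: RHS = -182 is not a perfect cube.
  y = 3: RHS = 588 is not a perfect cube.
  y = -3: RHS = -600 is not a perfect cube.
Continuing, at y = 5: RHS = 2744 = (14)³ ⇒ x = 14 works.
Searching the remaining y in |y| ≤ 35 finds no further solutions.
Collected solutions: (14, 5).

Solutions (with |y| ≤ 35): (14, 5).


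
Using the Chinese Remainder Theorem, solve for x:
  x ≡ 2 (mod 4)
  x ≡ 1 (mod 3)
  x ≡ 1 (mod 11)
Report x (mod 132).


Moduli 4, 3, 11 are pairwise coprime; by CRT there is a unique solution modulo M = 4 · 3 · 11 = 132.
Solve pairwise, accumulating the modulus:
  Start with x ≡ 2 (mod 4).
  Combine with x ≡ 1 (mod 3): since gcd(4, 3) = 1, we get a unique residue mod 12.
    Write x = 2 + 4·t and substitute into x ≡ 1 (mod 3): 4·t ≡ 1 − 2 = -1 (mod 3).
    Reduce coefficients mod 3: 1·t ≡ 2 (mod 3).
    So t ≡ 2 (mod 3).
    Then x = 2 + 4·2 = 10, valid modulo lcm(4, 3) = 12: x ≡ 10 (mod 12).
  Combine with x ≡ 1 (mod 11): since gcd(12, 11) = 1, we get a unique residue mod 132.
    Write x = 10 + 12·t and substitute into x ≡ 1 (mod 11): 12·t ≡ 1 − 10 = -9 (mod 11).
    Reduce coefficients mod 11: 1·t ≡ 2 (mod 11).
    So t ≡ 2 (mod 11).
    Then x = 10 + 12·2 = 34, valid modulo lcm(12, 11) = 132: x ≡ 34 (mod 132).
Verify: 34 mod 4 = 2 ✓, 34 mod 3 = 1 ✓, 34 mod 11 = 1 ✓.

x ≡ 34 (mod 132).


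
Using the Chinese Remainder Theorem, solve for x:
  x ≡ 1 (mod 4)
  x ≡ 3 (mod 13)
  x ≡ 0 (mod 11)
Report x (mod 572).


Moduli 4, 13, 11 are pairwise coprime; by CRT there is a unique solution modulo M = 4 · 13 · 11 = 572.
Solve pairwise, accumulating the modulus:
  Start with x ≡ 1 (mod 4).
  Combine with x ≡ 3 (mod 13): since gcd(4, 13) = 1, we get a unique residue mod 52.
    Write x = 1 + 4·t and substitute into x ≡ 3 (mod 13): 4·t ≡ 3 − 1 = 2 (mod 13).
    The inverse of 4 mod 13 is 10 (since 4·10 = 40 = 3·13 + 1), so t ≡ 10·2 = 20 ≡ 7 (mod 13).
    Then x = 1 + 4·7 = 29, valid modulo lcm(4, 13) = 52: x ≡ 29 (mod 52).
  Combine with x ≡ 0 (mod 11): since gcd(52, 11) = 1, we get a unique residue mod 572.
    Write x = 29 + 52·t and substitute into x ≡ 0 (mod 11): 52·t ≡ 0 − 29 = -29 (mod 11).
    Reduce coefficients mod 11: 8·t ≡ 4 (mod 11).
    The inverse of 8 mod 11 is 7 (since 8·7 = 56 = 5·11 + 1), so t ≡ 7·4 = 28 ≡ 6 (mod 11).
    Then x = 29 + 52·6 = 341, valid modulo lcm(52, 11) = 572: x ≡ 341 (mod 572).
Verify: 341 mod 4 = 1 ✓, 341 mod 13 = 3 ✓, 341 mod 11 = 0 ✓.

x ≡ 341 (mod 572).


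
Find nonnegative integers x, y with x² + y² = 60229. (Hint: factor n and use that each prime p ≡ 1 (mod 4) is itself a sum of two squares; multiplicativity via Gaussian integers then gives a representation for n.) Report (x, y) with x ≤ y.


Step 1: Factor n = 60229 = 13 · 41 · 113.
Step 2: Check the mod-4 condition on each prime factor: 13 ≡ 1 (mod 4), exponent 1; 41 ≡ 1 (mod 4), exponent 1; 113 ≡ 1 (mod 4), exponent 1.
All primes ≡ 3 (mod 4) appear to even exponent (or don't appear), so by the two-squares theorem n IS expressible as a sum of two squares.
Step 3: Build a representation. Here n = 13 · 41 · 113 is a product of primes ≡ 1 (mod 4). Each prime p ≡ 1 (mod 4) is itself a sum of two squares; find a² by testing p − a² for a perfect square:
  13: 13 − 1² = 12, 13 − 2² = 9 = 3² ⇒ 13 = 2² + 3².
  41: 41 − 1² = 40, 41 − 2² = 37, 41 − 3² = 32, 41 − 4² = 25 = 5² ⇒ 41 = 4² + 5².
  113: 113 − 1² = 112, 113 − 2² = 109, 113 − 3² = 104, 113 − 4² = 97, 113 − 5² = 88, 113 − 6² = 77, 113 − 7² = 64 = 8² ⇒ 113 = 7² + 8².
  Combine using the Brahmagupta–Fibonacci identity (a² + b²)(c² + d²) = (ac − bd)² + (ad + bc)² = (ac + bd)² + (ad − bc)²:
  13 · 41 = 533: from (2² + 3²)(4² + 5²), take (2·4 − 3·5, 2·5 + 3·4) = (8 − 15, 10 + 12) = (-7, 22); dropping signs (only squares matter) gives (7, 22); check 7² + 22² = 49 + 484 = 533 ✓.
  533 · 113 = 60229: from (7² + 22²)(7² + 8²), take (7·7 − 22·8, 7·8 + 22·7) = (49 − 176, 56 + 154) = (-127, 210); dropping signs (only squares matter) gives (127, 210); check 127² + 210² = 16129 + 44100 = 60229 ✓.
Step 4: Order so x ≤ y and verify: 127² + 210² = 16129 + 44100 = 60229 = n. ✓

n = 60229 = 127² + 210² (one valid representation with x ≤ y).


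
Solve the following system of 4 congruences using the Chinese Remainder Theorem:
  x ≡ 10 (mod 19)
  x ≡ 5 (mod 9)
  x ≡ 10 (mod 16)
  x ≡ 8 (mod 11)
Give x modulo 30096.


Product of moduli M = 19 · 9 · 16 · 11 = 30096.
Merge one congruence at a time:
  Start: x ≡ 10 (mod 19).
  Combine with x ≡ 5 (mod 9); new modulus lcm = 171.
    Write x = 10 + 19·t and substitute into x ≡ 5 (mod 9): 19·t ≡ 5 − 10 = -5 (mod 9).
    Reduce coefficients mod 9: 1·t ≡ 4 (mod 9).
    So t ≡ 4 (mod 9).
    Then x = 10 + 19·4 = 86, valid modulo lcm(19, 9) = 171: x ≡ 86 (mod 171).
  Combine with x ≡ 10 (mod 16); new modulus lcm = 2736.
    Write x = 86 + 171·t and substitute into x ≡ 10 (mod 16): 171·t ≡ 10 − 86 = -76 (mod 16).
    Reduce coefficients mod 16: 11·t ≡ 4 (mod 16).
    The inverse of 11 mod 16 is 3 (since 11·3 = 33 = 2·16 + 1), so t ≡ 3·4 = 12 ≡ 12 (mod 16).
    Then x = 86 + 171·12 = 2138, valid modulo lcm(171, 16) = 2736: x ≡ 2138 (mod 2736).
  Combine with x ≡ 8 (mod 11); new modulus lcm = 30096.
    Write x = 2138 + 2736·t and substitute into x ≡ 8 (mod 11): 2736·t ≡ 8 − 2138 = -2130 (mod 11).
    Reduce coefficients mod 11: 8·t ≡ 4 (mod 11).
    The inverse of 8 mod 11 is 7 (since 8·7 = 56 = 5·11 + 1), so t ≡ 7·4 = 28 ≡ 6 (mod 11).
    Then x = 2138 + 2736·6 = 18554, valid modulo lcm(2736, 11) = 30096: x ≡ 18554 (mod 30096).
Verify against each original: 18554 mod 19 = 10, 18554 mod 9 = 5, 18554 mod 16 = 10, 18554 mod 11 = 8.

x ≡ 18554 (mod 30096).
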